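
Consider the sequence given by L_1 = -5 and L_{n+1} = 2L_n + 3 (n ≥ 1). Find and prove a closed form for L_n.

Claim: L_n = -2^n − 3.

Base case: L_1 = -5, and -2^1 − 3 = -2 − 3 = -5.
Assume L_j = -2^j − 3 for some j ≥ 1.
Then L_{j+1} = 2L_j + 3 = 2·(-2^j − 3) + 3 = -2^{j+1} − 6 + 3 = -2^{j+1} − 3.
Hence L_n = -2^n − 3 for every n ≥ 1, by induction.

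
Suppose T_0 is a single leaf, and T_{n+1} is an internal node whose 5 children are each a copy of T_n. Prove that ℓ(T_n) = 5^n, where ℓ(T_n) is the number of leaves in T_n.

Base case: ℓ(T_0) = 1, and 5^0 = 1.
Assume ℓ(T_k) = 5^k.
Then ℓ(T_{k+1}) = 5·ℓ(T_k) = 5·5^k = 5^{k+1}.
This completes the inductive step, so ℓ(T_n) = 5^n for all n ≥ 0.

ℓ(T_n) = 5^n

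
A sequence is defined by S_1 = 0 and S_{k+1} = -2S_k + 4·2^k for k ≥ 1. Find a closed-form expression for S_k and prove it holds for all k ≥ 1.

Claim: S_k = (-2)^k + 2^k.

Base case: S_1 = 0, and (-2)^1 + 2^1 = -2 + 2 = 0.
Assume S_j = (-2)^j + 2^j for some j ≥ 1.
Then S_{j+1} = -2S_j + 4·2^j = -2·((-2)^j + 2^j) + 4·2^j = (-2)^{j+1} − 2·2^j + 4·2^j = (-2)^{j+1} + 2·2^j = (-2)^{j+1} + 2^{j+1}.
This completes the inductive step, so S_k = (-2)^k + 2^k for all k ≥ 1.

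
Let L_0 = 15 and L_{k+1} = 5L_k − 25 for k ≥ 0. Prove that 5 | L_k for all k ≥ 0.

Base case: L_0 = 15 = 5·3, so 5 | L_0.
Assume 5 | L_r, so L_r = 5t for some integer t.
Then L_{r+1} = 5L_r − 25 = 5·(5t) − 25 = 5(5t − 5), so 5 | L_{r+1}.
This completes the inductive step, so 5 | L_k for all k ≥ 0.

5 | L_k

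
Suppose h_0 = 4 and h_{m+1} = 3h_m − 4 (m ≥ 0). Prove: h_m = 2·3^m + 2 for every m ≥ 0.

Base case: h_0 = 4, and 2·3^0 + 2 = 2 + 2 = 4.
Assume h_j = 2·3^j + 2 for some j ≥ 0.
Then h_{j+1} = 3h_j − 4 = 3·(2·3^j + 2) − 4 = 6·3^j + 6 − 4 = 2·3^{j+1} + 2.
This completes the inductive step, so h_m = 2·3^m + 2 for all m ≥ 0.

h_m = 2·3^m + 2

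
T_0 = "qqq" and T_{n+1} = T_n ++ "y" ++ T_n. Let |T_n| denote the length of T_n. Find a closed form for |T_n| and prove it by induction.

Claim: |T_n| = 2^{n+2} − 1.

Base case: |T_0| = 3, and 2^{0+2} − 1 = 3.
Assume |T_k| = 2^{k+2} − 1.
Then |T_{k+1}| = |T_k| + 1 + |T_k| = 2|T_k| + 1 = 2(2^{k+2} − 1) + 1 = 2^{k+3} − 2 + 1 = 2^{k+3} − 1.
By induction, |T_n| = 2^{n+2} − 1 for all n ≥ 0.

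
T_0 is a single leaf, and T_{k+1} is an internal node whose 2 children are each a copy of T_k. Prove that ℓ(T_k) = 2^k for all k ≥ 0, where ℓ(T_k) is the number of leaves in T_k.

Base case: ℓ(T_0) = 1, and 2^0 = 1.
Assume ℓ(T_r) = 2^r.
Then ℓ(T_{r+1}) = 2·ℓ(T_r) = 2·2^r = 2^{r+1}.
So the formula holds for r+1, and by induction ℓ(T_k) = 2^k for all k ≥ 0.

ℓ(T_k) = 2^k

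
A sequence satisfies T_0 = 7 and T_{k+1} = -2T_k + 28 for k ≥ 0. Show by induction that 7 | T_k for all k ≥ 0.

Base case: T_0 = 7 = 7·1, so 7 | T_0.
Assume 7 | T_j, so T_j = 7t for some integer t.
Then T_{j+1} = -2T_j + 28 = -2·(7t) + 28 = 7(-2t + 4), so 7 | T_{j+1}.
This completes the inductive step, so 7 | T_k for all k ≥ 0.

7 | T_k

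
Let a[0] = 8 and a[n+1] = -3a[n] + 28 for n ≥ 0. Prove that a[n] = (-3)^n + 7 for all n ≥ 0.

Base case: a[0] = 8, and (-3)^0 + 7 = 1 + 7 = 8.
Assume a[m] = (-3)^m + 7 for some m ≥ 0.
Then a[m+1] = -3a[m] + 28 = -3·((-3)^m + 7) + 28 = -3·(-3)^m − 21 + 28 = (-3)^{m+1} + 7.
By induction, a[n] = (-3)^n + 7 for all n ≥ 0.

a[n] = (-3)^n + 7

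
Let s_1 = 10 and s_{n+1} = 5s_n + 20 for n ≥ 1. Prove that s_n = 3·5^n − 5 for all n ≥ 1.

Base case: s_1 = 10, and 3·5^1 − 5 = 15 − 5 = 10.
Assume s_m = 3·5^m − 5 for some m ≥ 1.
Then s_{m+1} = 5s_m + 20 = 5·(3·5^m − 5) + 20 = 15·5^m − 25 + 20 = 3·5^{m+1} − 5.
Hence s_n = 3·5^n − 5 for every n ≥ 1, by induction.

s_n = 3·5^n − 5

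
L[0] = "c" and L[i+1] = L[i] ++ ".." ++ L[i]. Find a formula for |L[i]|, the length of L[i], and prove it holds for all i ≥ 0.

Claim: |L[i]| = 3·2^i − 2.

Base case: |L[0]| = 1, and 3·2^0 − 2 = 1.
Assume |L[k]| = 3·2^k − 2.
Then |L[k+1]| = |L[k]| + 2 + |L[k]| = 2|L[k]| + 2 = 2(3·2^k − 2) + 2 = 3·2^{k+1} − 4 + 2 = 3·2^{k+1} − 2.
So the formula holds for k+1, and by induction |L[i]| = 3·2^i − 2 for all i ≥ 0.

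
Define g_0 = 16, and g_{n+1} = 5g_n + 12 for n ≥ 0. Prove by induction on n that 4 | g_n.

Base case: g_0 = 16 = 4·4, so 4 | g_0.
Assume 4 | g_m, so g_m = 4t for some integer t.
Then g_{m+1} = 5g_m + 12 = 5·(4t) + 12 = 4(5t + 3), so 4 | g_{m+1}.
Hence 4 | g_n for every n ≥ 0, by induction.

4 | g_n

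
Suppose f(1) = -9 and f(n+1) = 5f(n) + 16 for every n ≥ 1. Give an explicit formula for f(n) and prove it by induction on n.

Claim: f(n) = -5^n − 4.

Base case: f(1) = -9, and -5^1 − 4 = -5 − 4 = -9.
Assume f(r) = -5^r − 4 for some r ≥ 1.
Then f(r+1) = 5f(r) + 16 = 5·(-5^r − 4) + 16 = -5^{r+1} − 20 + 16 = -5^{r+1} − 4.
Hence f(n) = -5^n − 4 for every n ≥ 1, by induction.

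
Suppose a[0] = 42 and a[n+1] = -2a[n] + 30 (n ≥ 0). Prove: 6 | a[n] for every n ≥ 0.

Base case: a[0] = 42 = 6·7, so 6 | a[0].
Assume 6 | a[k], so a[k] = 6t for some integer t.
Then a[k+1] = -2a[k] + 30 = -2·(6t) + 30 = 6(-2t + 5), so 6 | a[k+1].
So the property holds for k+1, and by induction 6 | a[n] for all n ≥ 0.

6 | a[n]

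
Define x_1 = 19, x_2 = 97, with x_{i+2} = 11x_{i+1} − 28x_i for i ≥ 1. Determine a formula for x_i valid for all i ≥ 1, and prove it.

Claim: x_i = 3·4^i + 7^i.

Base cases: x_1 = 19 and 3·4^1 + 7^1 = 19; x_2 = 97 and 3·4^2 + 7^2 = 97.
Assume x_j = 3·4^j + 7^j for all 1 ≤ j ≤ m, where m ≥ 2.
Then x_{m+1} = 11x_m − 28x_{m−1} = 11·(3·4^m + 7^m) − 28·(3·4^{m−1} + 7^{m−1}) = 3·(11·4 − 28)4^{m−1} + (11·7 − 28)7^{m−1} = 48·4^{m−1} + 49·7^{m−1} = 3·4^{m+1} + 7^{m+1}.
By strong induction, x_i = 3·4^i + 7^i for all i ≥ 1.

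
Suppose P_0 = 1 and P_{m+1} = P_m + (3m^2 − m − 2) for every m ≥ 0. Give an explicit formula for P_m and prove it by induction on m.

Claim: P_m = m^3 − 2m^2 − m + 1.

Base case: P_0 = 1, and 0^3 − 2·0^2 − 0 + 1 = 1.
Assume P_k = k^3 − 2k^2 − k + 1.
Then P_{k+1} = P_k + (3k^2 − k − 2) = (k^3 − 2k^2 − k + 1) + (3k^2 − k − 2) = k^3 + k^2 − 2k − 1,
and (k+1)^3 − 2·(k+1)^2 − (k+1) + 1 = k^3 + k^2 − 2k − 1.
By induction, P_m = m^3 − 2m^2 − m + 1 for all m ≥ 0.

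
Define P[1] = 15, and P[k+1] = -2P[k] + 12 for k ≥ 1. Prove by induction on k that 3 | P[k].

Base case: P[1] = 15 = 3·5, so 3 | P[1].
Assume 3 | P[r], so P[r] = 3t for some integer t.
Then P[r+1] = -2P[r] + 12 = -2·(3t) + 12 = 3(-2t + 4), so 3 | P[r+1].
Hence 3 | P[k] for every k ≥ 1, by induction.

3 | P[k]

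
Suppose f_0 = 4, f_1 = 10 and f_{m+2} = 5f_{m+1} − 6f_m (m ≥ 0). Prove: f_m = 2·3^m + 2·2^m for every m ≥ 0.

Base cases: f_0 = 4 and 2·3^0 + 2·2^0 = 4; f_1 = 10 and 2·3^1 + 2·2^1 = 10.
Assume f_j = 2·3^j + 2·2^j for all 0 ≤ j ≤ r, where r ≥ 1.
Then f_{r+1} = 5f_r − 6f_{r−1} = 5·(2·3^r + 2·2^r) − 6·(2·3^{r−1} + 2·2^{r−1}) = 2·(5·3 − 6)3^{r−1} + 2·(5·2 − 6)2^{r−1} = 18·3^{r−1} + 8·2^{r−1} = 2·3^{r+1} + 2·2^{r+1}.
This completes the inductive step, so f_m = 2·3^m + 2·2^m for all m ≥ 0.

f_m = 2·3^m + 2·2^m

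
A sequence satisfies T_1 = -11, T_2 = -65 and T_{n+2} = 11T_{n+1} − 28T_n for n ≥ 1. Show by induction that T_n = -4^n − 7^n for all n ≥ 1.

Base cases: T_1 = -11 and -4^1 − 7^1 = -11; T_2 = -65 and -4^2 − 7^2 = -65.
Assume T_j = -4^j − 7^j for all 1 ≤ j ≤ k, where k ≥ 2.
Then T_{k+1} = 11T_k − 28T_{k−1} = 11·(-4^k − 7^k) − 28·(-4^{k−1} − 7^{k−1}) = -(11·4 − 28)4^{k−1} − (11·7 − 28)7^{k−1} = -16·4^{k−1} − 49·7^{k−1} = -4^{k+1} − 7^{k+1}.
By strong induction, T_n = -4^n − 7^n for all n ≥ 1.

T_n = -4^n − 7^n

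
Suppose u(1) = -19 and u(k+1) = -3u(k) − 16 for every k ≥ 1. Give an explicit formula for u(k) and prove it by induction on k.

Claim: u(k) = 5·(-3)^k − 4.

Base case: u(1) = -19, and 5·(-3)^1 − 4 = -15 − 4 = -19.
Assume u(j) = 5·(-3)^j − 4 for some j ≥ 1.
Then u(j+1) = -3u(j) − 16 = -3·(5·(-3)^j − 4) − 16 = -15·(-3)^j + 12 − 16 = 5·(-3)^{j+1} − 4.
This completes the inductive step, so u(k) = 5·(-3)^k − 4 for all k ≥ 1.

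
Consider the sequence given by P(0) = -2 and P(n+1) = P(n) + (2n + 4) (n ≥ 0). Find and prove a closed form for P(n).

Claim: P(n) = n^2 + 3n − 2.

Base case: P(0) = -2, and 0^2 + 3·0 − 2 = -2.
Assume P(k) = k^2 + 3k − 2.
Then P(k+1) = P(k) + (2k + 4) = (k^2 + 3k − 2) + (2k + 4) = k^2 + 5k + 2,
and (k+1)^2 + 3·(k+1) − 2 = k^2 + 5k + 2.
By induction, P(n) = n^2 + 3n − 2 for all n ≥ 0.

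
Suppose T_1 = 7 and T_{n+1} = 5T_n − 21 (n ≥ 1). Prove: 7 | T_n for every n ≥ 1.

Base case: T_1 = 7 = 7·1, so 7 | T_1.
Assume 7 | T_j, so T_j = 7t for some integer t.
Then T_{j+1} = 5T_j − 21 = 5·(7t) − 21 = 7(5t − 3), so 7 | T_{j+1}.
Hence 7 | T_n for every n ≥ 1, by induction.

7 | T_n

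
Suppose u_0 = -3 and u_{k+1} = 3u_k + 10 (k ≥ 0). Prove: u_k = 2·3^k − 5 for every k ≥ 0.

Base case: u_0 = -3, and 2·3^0 − 5 = 2 − 5 = -3.
Assume u_r = 2·3^r − 5 for some r ≥ 0.
Then u_{r+1} = 3u_r + 10 = 3·(2·3^r − 5) + 10 = 6·3^r − 15 + 10 = 2·3^{r+1} − 5.
Hence u_k = 2·3^k − 5 for every k ≥ 0, by induction.

u_k = 2·3^k − 5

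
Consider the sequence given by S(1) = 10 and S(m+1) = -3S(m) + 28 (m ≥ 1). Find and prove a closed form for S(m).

Claim: S(m) = -(-3)^m + 7.

Base case: S(1) = 10, and -(-3)^1 + 7 = 3 + 7 = 10.
Assume S(r) = -(-3)^r + 7 for some r ≥ 1.
Then S(r+1) = -3S(r) + 28 = -3·(-(-3)^r + 7) + 28 = 3·(-3)^r − 21 + 28 = -(-3)^{r+1} + 7.
So the formula holds for r+1, and by induction S(m) = -(-3)^m + 7 for all m ≥ 1.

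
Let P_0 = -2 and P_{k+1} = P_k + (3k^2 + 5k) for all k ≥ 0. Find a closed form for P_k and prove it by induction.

Claim: P_k = k^3 + k^2 − 2k − 2.

Base case: P_0 = -2, and 0^3 + 0^2 − 2·0 − 2 = -2.
Assume P_r = r^3 + r^2 − 2r − 2.
Then P_{r+1} = P_r + (3r^2 + 5r) = (r^3 + r^2 − 2r − 2) + (3r^2 + 5r) = r^3 + 4r^2 + 3r − 2,
and (r+1)^3 + (r+1)^2 − 2·(r+1) − 2 = r^3 + 4r^2 + 3r − 2.
This completes the inductive step, so P_k = k^3 + k^2 − 2k − 2 for all k ≥ 0.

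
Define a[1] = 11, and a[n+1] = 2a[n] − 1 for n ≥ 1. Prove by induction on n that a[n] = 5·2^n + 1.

Base case: a[1] = 11, and 5·2^1 + 1 = 10 + 1 = 11.
Assume a[m] = 5·2^m + 1 for some m ≥ 1.
Then a[m+1] = 2a[m] − 1 = 2·(5·2^m + 1) − 1 = 10·2^m + 2 − 1 = 5·2^{m+1} + 1.
This completes the inductive step, so a[n] = 5·2^n + 1 for all n ≥ 1.

a[n] = 5·2^n + 1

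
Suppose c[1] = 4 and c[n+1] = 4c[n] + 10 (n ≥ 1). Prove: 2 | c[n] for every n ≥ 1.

Base case: c[1] = 4 = 2·2, so 2 | c[1].
Assume 2 | c[m], so c[m] = 2t for some integer t.
Then c[m+1] = 4c[m] + 10 = 4·(2t) + 10 = 2(4t + 5), so 2 | c[m+1].
Hence 2 | c[n] for every n ≥ 1, by induction.

2 | c[n]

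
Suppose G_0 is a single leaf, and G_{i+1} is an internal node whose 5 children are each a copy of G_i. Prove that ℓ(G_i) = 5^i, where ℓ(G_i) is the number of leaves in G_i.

Base case: ℓ(G_0) = 1, and 5^0 = 1.
Assume ℓ(G_m) = 5^m.
Then ℓ(G_{m+1}) = 5·ℓ(G_m) = 5·5^m = 5^{m+1}.
This completes the inductive step, so ℓ(G_i) = 5^i for all i ≥ 0.

ℓ(G_i) = 5^i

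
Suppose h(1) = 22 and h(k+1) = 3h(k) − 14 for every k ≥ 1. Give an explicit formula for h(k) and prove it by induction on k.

Claim: h(k) = 5·3^k + 7.

Base case: h(1) = 22, and 5·3^1 + 7 = 15 + 7 = 22.
Assume h(m) = 5·3^m + 7 for some m ≥ 1.
Then h(m+1) = 3h(m) − 14 = 3·(5·3^m + 7) − 14 = 15·3^m + 21 − 14 = 5·3^{m+1} + 7.
By induction, h(k) = 5·3^k + 7 for all k ≥ 1.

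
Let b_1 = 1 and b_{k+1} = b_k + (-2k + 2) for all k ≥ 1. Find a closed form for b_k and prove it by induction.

Claim: b_k = -k^2 + 3k − 1.

Base case: b_1 = 1, and -1^2 + 3·1 − 1 = 1.
Assume b_m = -m^2 + 3m − 1.
Then b_{m+1} = b_m + (-2m + 2) = (-m^2 + 3m − 1) + (-2m + 2) = -m^2 + m + 1,
and -(m+1)^2 + 3·(m+1) − 1 = -m^2 + m + 1.
This completes the inductive step, so b_k = -k^2 + 3k − 1 for all k ≥ 1.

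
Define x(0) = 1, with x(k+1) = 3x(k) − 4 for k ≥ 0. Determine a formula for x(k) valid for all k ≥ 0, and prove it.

Claim: x(k) = -3^k + 2.

Base case: x(0) = 1, and -3^0 + 2 = -1 + 2 = 1.
Assume x(r) = -3^r + 2 for some r ≥ 0.
Then x(r+1) = 3x(r) − 4 = 3·(-3^r + 2) − 4 = -3^{r+1} + 6 − 4 = -3^{r+1} + 2.
This completes the inductive step, so x(k) = -3^k + 2 for all k ≥ 0.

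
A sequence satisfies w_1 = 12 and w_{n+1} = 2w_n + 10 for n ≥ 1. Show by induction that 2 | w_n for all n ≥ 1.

Base case: w_1 = 12 = 2·6, so 2 | w_1.
Assume 2 | w_r, so w_r = 2t for some integer t.
Then w_{r+1} = 2w_r + 10 = 2·(2t) + 10 = 2(2t + 5), so 2 | w_{r+1}.
So the property holds for r+1, and by induction 2 | w_n for all n ≥ 1.

2 | w_n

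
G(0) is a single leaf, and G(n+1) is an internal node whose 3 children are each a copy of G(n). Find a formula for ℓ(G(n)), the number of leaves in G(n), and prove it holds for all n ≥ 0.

Claim: ℓ(G(n)) = 3^n.

Base case: ℓ(G(0)) = 1, and 3^0 = 1.
Assume ℓ(G(k)) = 3^k.
Then ℓ(G(k+1)) = 3·ℓ(G(k)) = 3·3^k = 3^{k+1}.
By induction, ℓ(G(n)) = 3^n for all n ≥ 0.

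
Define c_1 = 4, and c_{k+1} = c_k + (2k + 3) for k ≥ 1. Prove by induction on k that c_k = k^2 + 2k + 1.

Base case: c_1 = 4, and 1^2 + 2·1 + 1 = 4.
Assume c_m = m^2 + 2m + 1.
Then c_{m+1} = c_m + (2m + 3) = (m^2 + 2m + 1) + (2m + 3) = m^2 + 4m + 4,
and (m+1)^2 + 2·(m+1) + 1 = m^2 + 4m + 4.
By induction, c_k = k^2 + 2k + 1 for all k ≥ 1.

c_k = k^2 + 2k + 1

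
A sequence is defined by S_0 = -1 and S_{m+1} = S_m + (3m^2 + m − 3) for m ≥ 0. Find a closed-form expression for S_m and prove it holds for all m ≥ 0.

Claim: S_m = m^3 − m^2 − 3m − 1.

Base case: S_0 = -1, and 0^3 − 0^2 − 3·0 − 1 = -1.
Assume S_j = j^3 − j^2 − 3j − 1.
Then S_{j+1} = S_j + (3j^2 + j − 3) = (j^3 − j^2 − 3j − 1) + (3j^2 + j − 3) = j^3 + 2j^2 − 2j − 4,
and (j+1)^3 − (j+1)^2 − 3·(j+1) − 1 = j^3 + 2j^2 − 2j − 4.
This completes the inductive step, so S_m = m^3 − m^2 − 3m − 1 for all m ≥ 0.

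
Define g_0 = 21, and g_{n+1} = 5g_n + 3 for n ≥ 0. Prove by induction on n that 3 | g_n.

Base case: g_0 = 21 = 3·7, so 3 | g_0.
Assume 3 | g_k, so g_k = 3t for some integer t.
Then g_{k+1} = 5g_k + 3 = 5·(3t) + 3 = 3(5t + 1), so 3 | g_{k+1}.
So the property holds for k+1, and by induction 3 | g_n for all n ≥ 0.

3 | g_n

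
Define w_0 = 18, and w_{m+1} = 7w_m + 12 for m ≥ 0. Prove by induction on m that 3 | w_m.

Base case: w_0 = 18 = 3·6, so 3 | w_0.
Assume 3 | w_k, so w_k = 3t for some integer t.
Then w_{k+1} = 7w_k + 12 = 7·(3t) + 12 = 3(7t + 4), so 3 | w_{k+1}.
Hence 3 | w_m for every m ≥ 0, by induction.

3 | w_m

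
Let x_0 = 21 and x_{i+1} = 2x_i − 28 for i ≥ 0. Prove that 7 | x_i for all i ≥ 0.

Base case: x_0 = 21 = 7·3, so 7 | x_0.
Assume 7 | x_j, so x_j = 7t for some integer t.
Then x_{j+1} = 2x_j − 28 = 2·(7t) − 28 = 7(2t − 4), so 7 | x_{j+1}.
So the property holds for j+1, and by induction 7 | x_i for all i ≥ 0.

7 | x_i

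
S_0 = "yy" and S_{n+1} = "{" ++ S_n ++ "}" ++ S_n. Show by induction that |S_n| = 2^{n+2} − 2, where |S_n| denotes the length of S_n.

Base case: |S_0| = 2, and 2^{0+2} − 2 = 2.
Assume |S_j| = 2^{j+2} − 2.
Then |S_{j+1}| = 1 + |S_j| + 1 + |S_j| = 2|S_j| + 2 = 2(2^{j+2} − 2) + 2 = 2^{j+3} − 4 + 2 = 2^{j+3} − 2.
So the formula holds for j+1, and by induction |S_n| = 2^{n+2} − 2 for all n ≥ 0.

|S_n| = 2^{n+2} − 2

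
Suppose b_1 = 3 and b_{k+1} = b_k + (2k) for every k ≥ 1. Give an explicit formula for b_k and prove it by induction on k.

Claim: b_k = k^2 − k + 3.

Base case: b_1 = 3, and 1^2 − 1 + 3 = 3.
Assume b_r = r^2 − r + 3.
Then b_{r+1} = b_r + (2r) = (r^2 − r + 3) + (2r) = r^2 + r + 3,
and (r+1)^2 − (r+1) + 3 = r^2 + r + 3.
Hence b_k = k^2 − k + 3 for every k ≥ 1, by induction.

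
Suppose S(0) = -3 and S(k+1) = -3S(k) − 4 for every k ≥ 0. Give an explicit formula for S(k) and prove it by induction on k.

Claim: S(k) = -2·(-3)^k − 1.

Base case: S(0) = -3, and -2·(-3)^0 − 1 = -2 − 1 = -3.
Assume S(m) = -2·(-3)^m − 1 for some m ≥ 0.
Then S(m+1) = -3S(m) − 4 = -3·(-2·(-3)^m − 1) − 4 = 6·(-3)^m + 3 − 4 = -2·(-3)^{m+1} − 1.
Hence S(k) = -2·(-3)^k − 1 for every k ≥ 0, by induction.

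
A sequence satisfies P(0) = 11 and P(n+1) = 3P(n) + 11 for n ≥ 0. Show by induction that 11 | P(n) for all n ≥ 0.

Base case: P(0) = 11 = 11·1, so 11 | P(0).
Assume 11 | P(j), so P(j) = 11t for some integer t.
Then P(j+1) = 3P(j) + 11 = 3·(11t) + 11 = 11(3t + 1), so 11 | P(j+1).
Hence 11 | P(n) for every n ≥ 0, by induction.

11 | P(n)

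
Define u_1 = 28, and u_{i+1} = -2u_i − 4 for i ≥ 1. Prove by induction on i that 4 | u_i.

Base case: u_1 = 28 = 4·7, so 4 | u_1.
Assume 4 | u_r, so u_r = 4t for some integer t.
Then u_{r+1} = -2u_r − 4 = -2·(4t) − 4 = 4(-2t − 1), so 4 | u_{r+1}.
Hence 4 | u_i for every i ≥ 1, by induction.

4 | u_i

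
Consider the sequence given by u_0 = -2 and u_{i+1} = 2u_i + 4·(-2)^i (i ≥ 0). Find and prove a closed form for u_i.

Claim: u_i = -2^i − (-2)^i.

Base case: u_0 = -2, and -2^0 − (-2)^0 = -1 − 1 = -2.
Assume u_j = -2^j − (-2)^j for some j ≥ 0.
Then u_{j+1} = 2u_j + 4·(-2)^j = 2·(-2^j − (-2)^j) + 4·(-2)^j = -2^{j+1} − 2·(-2)^j + 4·(-2)^j = -2^{j+1} + 2·(-2)^j = -2^{j+1} − (-2)^{j+1}.
So the formula holds for j+1, and by induction u_i = -2^i − (-2)^i for all i ≥ 0.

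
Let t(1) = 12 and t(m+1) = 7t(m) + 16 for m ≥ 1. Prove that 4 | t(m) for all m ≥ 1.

Base case: t(1) = 12 = 4·3, so 4 | t(1).
Assume 4 | t(r), so t(r) = 4s for some integer s.
Then t(r+1) = 7t(r) + 16 = 7·(4s) + 16 = 4(7s + 4), so 4 | t(r+1).
Hence 4 | t(m) for every m ≥ 1, by induction.

4 | t(m)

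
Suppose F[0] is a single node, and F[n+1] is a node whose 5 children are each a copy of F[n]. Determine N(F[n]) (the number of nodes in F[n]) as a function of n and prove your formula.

Claim: N(F[n]) = (5^{n+1} − 1)/4.

Base case: N(F[0]) = 1, and (5^{0+1} − 1)/4 = 1.
Assume N(F[r]) = (5^{r+1} − 1)/4.
Then N(F[r+1]) = 1 + 5N(F[r]) = 1 + 5·(5^{r+1} − 1)/4 = 1 + (5^{r+2} − 5)/4 = (4 + 5^{r+2} − 5)/4 = (5^{r+2} − 1)/4.
By induction, N(F[n]) = (5^{n+1} − 1)/4 for all n ≥ 0.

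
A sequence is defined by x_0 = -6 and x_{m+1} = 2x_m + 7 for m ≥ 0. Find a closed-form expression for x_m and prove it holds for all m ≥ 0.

Claim: x_m = 2^m − 7.

Base case: x_0 = -6, and 2^0 − 7 = 1 − 7 = -6.
Assume x_r = 2^r − 7 for some r ≥ 0.
Then x_{r+1} = 2x_r + 7 = 2·(2^r − 7) + 7 = 2^{r+1} − 14 + 7 = 2^{r+1} − 7.
Hence x_m = 2^m − 7 for every m ≥ 0, by induction.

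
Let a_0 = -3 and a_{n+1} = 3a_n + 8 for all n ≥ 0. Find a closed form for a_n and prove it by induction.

Claim: a_n = 3^n − 4.

Base case: a_0 = -3, and 3^0 − 4 = 1 − 4 = -3.
Assume a_m = 3^m − 4 for some m ≥ 0.
Then a_{m+1} = 3a_m + 8 = 3·(3^m − 4) + 8 = 3^{m+1} − 12 + 8 = 3^{m+1} − 4.
By induction, a_n = 3^n − 4 for all n ≥ 0.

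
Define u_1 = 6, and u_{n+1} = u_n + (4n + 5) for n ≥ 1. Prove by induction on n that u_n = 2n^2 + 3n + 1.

Base case: u_1 = 6, and 2·1^2 + 3·1 + 1 = 6.
Assume u_r = 2r^2 + 3r + 1.
Then u_{r+1} = u_r + (4r + 5) = (2r^2 + 3r + 1) + (4r + 5) = 2r^2 + 7r + 6,
and 2·(r+1)^2 + 3·(r+1) + 1 = 2r^2 + 7r + 6.
Hence u_n = 2n^2 + 3n + 1 for every n ≥ 1, by induction.

u_n = 2n^2 + 3n + 1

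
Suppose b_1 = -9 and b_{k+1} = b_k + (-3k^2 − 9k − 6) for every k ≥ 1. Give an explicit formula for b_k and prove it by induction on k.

Claim: b_k = -k^3 − 3k^2 − 2k − 3.

Base case: b_1 = -9, and -1^3 − 3·1^2 − 2·1 − 3 = -9.
Assume b_r = -r^3 − 3r^2 − 2r − 3.
Then b_{r+1} = b_r + (-3r^2 − 9r − 6) = (-r^3 − 3r^2 − 2r − 3) + (-3r^2 − 9r − 6) = -r^3 − 6r^2 − 11r − 9,
and -(r+1)^3 − 3·(r+1)^2 − 2·(r+1) − 3 = -r^3 − 6r^2 − 11r − 9.
By induction, b_k = -k^3 − 3k^2 − 2k − 3 for all k ≥ 1.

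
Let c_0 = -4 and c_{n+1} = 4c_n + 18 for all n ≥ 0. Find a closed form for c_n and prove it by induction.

Claim: c_n = 2·4^n − 6.

Base case: c_0 = -4, and 2·4^0 − 6 = 2 − 6 = -4.
Assume c_k = 2·4^k − 6 for some k ≥ 0.
Then c_{k+1} = 4c_k + 18 = 4·(2·4^k − 6) + 18 = 8·4^k − 24 + 18 = 2·4^{k+1} − 6.
This completes the inductive step, so c_n = 2·4^n − 6 for all n ≥ 0.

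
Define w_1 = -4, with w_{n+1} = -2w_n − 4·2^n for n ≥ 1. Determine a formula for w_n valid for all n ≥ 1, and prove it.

Claim: w_n = (-2)^n − 2^n.

Base case: w_1 = -4, and (-2)^1 − 2^1 = -2 − 2 = -4.
Assume w_k = (-2)^k − 2^k for some k ≥ 1.
Then w_{k+1} = -2w_k − 4·2^k = -2·((-2)^k − 2^k) − 4·2^k = (-2)^{k+1} + 2·2^k − 4·2^k = (-2)^{k+1} − 2·2^k = (-2)^{k+1} − 2^{k+1}.
Hence w_n = (-2)^n − 2^n for every n ≥ 1, by induction.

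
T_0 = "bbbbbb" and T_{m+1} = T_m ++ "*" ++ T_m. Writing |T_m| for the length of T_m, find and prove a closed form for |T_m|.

Claim: |T_m| = 7·2^m − 1.

Base case: |T_0| = 6, and 7·2^0 − 1 = 6.
Assume |T_k| = 7·2^k − 1.
Then |T_{k+1}| = |T_k| + 1 + |T_k| = 2|T_k| + 1 = 2(7·2^k − 1) + 1 = 7·2^{k+1} − 2 + 1 = 7·2^{k+1} − 1.
By induction, |T_m| = 7·2^m − 1 for all m ≥ 0.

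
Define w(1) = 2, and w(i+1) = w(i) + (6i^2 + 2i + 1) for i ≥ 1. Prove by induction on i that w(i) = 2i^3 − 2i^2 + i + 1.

Base case: w(1) = 2, and 2·1^3 − 2·1^2 + 1 + 1 = 2.
Assume w(m) = 2m^3 − 2m^2 + m + 1.
Then w(m+1) = w(m) + (6m^2 + 2m + 1) = (2m^3 − 2m^2 + m + 1) + (6m^2 + 2m + 1) = 2m^3 + 4m^2 + 3m + 2,
and 2·(m+1)^3 − 2·(m+1)^2 + (m+1) + 1 = 2m^3 + 4m^2 + 3m + 2.
This completes the inductive step, so w(i) = 2i^3 − 2i^2 + i + 1 for all i ≥ 1.

w(i) = 2i^3 − 2i^2 + i + 1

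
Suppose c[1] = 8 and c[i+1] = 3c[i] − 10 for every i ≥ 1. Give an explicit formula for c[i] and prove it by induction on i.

Claim: c[i] = 3^i + 5.

Base case: c[1] = 8, and 3^1 + 5 = 3 + 5 = 8.
Assume c[k] = 3^k + 5 for some k ≥ 1.
Then c[k+1] = 3c[k] − 10 = 3·(3^k + 5) − 10 = 3^{k+1} + 15 − 10 = 3^{k+1} + 5.
By induction, c[i] = 3^i + 5 for all i ≥ 1.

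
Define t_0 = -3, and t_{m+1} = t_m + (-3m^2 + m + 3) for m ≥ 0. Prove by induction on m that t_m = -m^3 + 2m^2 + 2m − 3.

Base case: t_0 = -3, and -0^3 + 2·0^2 + 2·0 − 3 = -3.
Assume t_j = -j^3 + 2j^2 + 2j − 3.
Then t_{j+1} = t_j + (-3j^2 + j + 3) = (-j^3 + 2j^2 + 2j − 3) + (-3j^2 + j + 3) = -j^3 − j^2 + 3j,
and -(j+1)^3 + 2·(j+1)^2 + 2·(j+1) − 3 = -j^3 − j^2 + 3j.
By induction, t_m = -m^3 + 2m^2 + 2m − 3 for all m ≥ 0.

t_m = -m^3 + 2m^2 + 2m − 3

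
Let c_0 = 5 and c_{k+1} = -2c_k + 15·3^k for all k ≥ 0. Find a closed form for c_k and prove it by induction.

Claim: c_k = 2·(-2)^k + 3·3^k.

Base case: c_0 = 5, and 2·(-2)^0 + 3·3^0 = 2 + 3 = 5.
Assume c_r = 2·(-2)^r + 3·3^r for some r ≥ 0.
Then c_{r+1} = -2c_r + 15·3^r = -2·(2·(-2)^r + 3·3^r) + 15·3^r = 2·(-2)^{r+1} − 6·3^r + 15·3^r = 2·(-2)^{r+1} + 9·3^r = 2·(-2)^{r+1} + 3·3^{r+1}.
By induction, c_k = 2·(-2)^k + 3·3^k for all k ≥ 0.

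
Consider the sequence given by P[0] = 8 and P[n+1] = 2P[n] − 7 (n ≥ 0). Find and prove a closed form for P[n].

Claim: P[n] = 2^n + 7.

Base case: P[0] = 8, and 2^0 + 7 = 1 + 7 = 8.
Assume P[k] = 2^k + 7 for some k ≥ 0.
Then P[k+1] = 2P[k] − 7 = 2·(2^k + 7) − 7 = 2^{k+1} + 14 − 7 = 2^{k+1} + 7.
So the formula holds for k+1, and by induction P[n] = 2^n + 7 for all n ≥ 0.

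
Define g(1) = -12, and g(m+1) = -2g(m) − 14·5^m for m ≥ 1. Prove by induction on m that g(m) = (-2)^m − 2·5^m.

Base case: g(1) = -12, and (-2)^1 − 2·5^1 = -2 − 10 = -12.
Assume g(k) = (-2)^k − 2·5^k for some k ≥ 1.
Then g(k+1) = -2g(k) − 14·5^k = -2·((-2)^k − 2·5^k) − 14·5^k = (-2)^{k+1} + 4·5^k − 14·5^k = (-2)^{k+1} − 10·5^k = (-2)^{k+1} − 2·5^{k+1}.
By induction, g(m) = (-2)^m − 2·5^m for all m ≥ 1.

g(m) = (-2)^m − 2·5^m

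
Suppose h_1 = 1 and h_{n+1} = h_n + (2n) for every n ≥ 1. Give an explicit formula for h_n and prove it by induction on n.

Claim: h_n = n^2 − n + 1.

Base case: h_1 = 1, and 1^2 − 1 + 1 = 1.
Assume h_k = k^2 − k + 1.
Then h_{k+1} = h_k + (2k) = (k^2 − k + 1) + (2k) = k^2 + k + 1,
and (k+1)^2 − (k+1) + 1 = k^2 + k + 1.
Hence h_n = n^2 − n + 1 for every n ≥ 1, by induction.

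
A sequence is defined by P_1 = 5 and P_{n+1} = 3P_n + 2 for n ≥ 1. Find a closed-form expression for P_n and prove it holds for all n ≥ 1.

Claim: P_n = 2·3^n − 1.

Base case: P_1 = 5, and 2·3^1 − 1 = 6 − 1 = 5.
Assume P_k = 2·3^k − 1 for some k ≥ 1.
Then P_{k+1} = 3P_k + 2 = 3·(2·3^k − 1) + 2 = 6·3^k − 3 + 2 = 2·3^{k+1} − 1.
So the formula holds for k+1, and by induction P_n = 2·3^n − 1 for all n ≥ 1.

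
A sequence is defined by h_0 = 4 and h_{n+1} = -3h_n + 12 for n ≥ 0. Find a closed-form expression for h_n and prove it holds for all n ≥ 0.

Claim: h_n = (-3)^n + 3.

Base case: h_0 = 4, and (-3)^0 + 3 = 1 + 3 = 4.
Assume h_j = (-3)^j + 3 for some j ≥ 0.
Then h_{j+1} = -3h_j + 12 = -3·((-3)^j + 3) + 12 = -3·(-3)^j − 9 + 12 = (-3)^{j+1} + 3.
This completes the inductive step, so h_n = (-3)^n + 3 for all n ≥ 0.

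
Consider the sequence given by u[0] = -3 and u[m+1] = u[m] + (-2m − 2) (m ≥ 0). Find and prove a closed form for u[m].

Claim: u[m] = -m^2 − m − 3.

Base case: u[0] = -3, and -0^2 − 0 − 3 = -3.
Assume u[r] = -r^2 − r − 3.
Then u[r+1] = u[r] + (-2r − 2) = (-r^2 − r − 3) + (-2r − 2) = -r^2 − 3r − 5,
and -(r+1)^2 − (r+1) − 3 = -r^2 − 3r − 5.
Hence u[m] = -m^2 − m − 3 for every m ≥ 0, by induction.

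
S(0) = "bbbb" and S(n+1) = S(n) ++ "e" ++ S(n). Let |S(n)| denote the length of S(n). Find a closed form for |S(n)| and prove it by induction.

Claim: |S(n)| = 5·2^n − 1.

Base case: |S(0)| = 4, and 5·2^0 − 1 = 4.
Assume |S(j)| = 5·2^j − 1.
Then |S(j+1)| = |S(j)| + 1 + |S(j)| = 2|S(j)| + 1 = 2(5·2^j − 1) + 1 = 5·2^{j+1} − 2 + 1 = 5·2^{j+1} − 1.
This completes the inductive step, so |S(n)| = 5·2^n − 1 for all n ≥ 0.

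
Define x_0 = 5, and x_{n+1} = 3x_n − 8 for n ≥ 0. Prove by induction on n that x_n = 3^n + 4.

Base case: x_0 = 5, and 3^0 + 4 = 1 + 4 = 5.
Assume x_m = 3^m + 4 for some m ≥ 0.
Then x_{m+1} = 3x_m − 8 = 3·(3^m + 4) − 8 = 3^{m+1} + 12 − 8 = 3^{m+1} + 4.
Hence x_n = 3^n + 4 for every n ≥ 0, by induction.

x_n = 3^n + 4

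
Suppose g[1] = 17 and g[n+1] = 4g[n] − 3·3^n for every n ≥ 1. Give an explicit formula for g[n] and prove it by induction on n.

Claim: g[n] = 2·4^n + 3·3^n.

Base case: g[1] = 17, and 2·4^1 + 3·3^1 = 8 + 9 = 17.
Assume g[k] = 2·4^k + 3·3^k for some k ≥ 1.
Then g[k+1] = 4g[k] − 3·3^k = 4·(2·4^k + 3·3^k) − 3·3^k = 2·4^{k+1} + 12·3^k − 3·3^k = 2·4^{k+1} + 9·3^k = 2·4^{k+1} + 3·3^{k+1}.
By induction, g[n] = 2·4^n + 3·3^n for all n ≥ 1.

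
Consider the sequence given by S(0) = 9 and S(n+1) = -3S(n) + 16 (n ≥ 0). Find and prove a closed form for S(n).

Claim: S(n) = 5·(-3)^n + 4.

Base case: S(0) = 9, and 5·(-3)^0 + 4 = 5 + 4 = 9.
Assume S(k) = 5·(-3)^k + 4 for some k ≥ 0.
Then S(k+1) = -3S(k) + 16 = -3·(5·(-3)^k + 4) + 16 = -15·(-3)^k − 12 + 16 = 5·(-3)^{k+1} + 4.
By induction, S(n) = 5·(-3)^n + 4 for all n ≥ 0.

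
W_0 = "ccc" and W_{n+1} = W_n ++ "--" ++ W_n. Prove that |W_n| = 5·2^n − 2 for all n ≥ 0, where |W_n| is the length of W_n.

Base case: |W_0| = 3, and 5·2^0 − 2 = 3.
Assume |W_k| = 5·2^k − 2.
Then |W_{k+1}| = |W_k| + 2 + |W_k| = 2|W_k| + 2 = 2(5·2^k − 2) + 2 = 5·2^{k+1} − 4 + 2 = 5·2^{k+1} − 2.
By induction, |W_n| = 5·2^n − 2 for all n ≥ 0.

|W_n| = 5·2^n − 2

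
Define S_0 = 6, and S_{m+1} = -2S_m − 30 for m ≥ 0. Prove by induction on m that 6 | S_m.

Base case: S_0 = 6 = 6·1, so 6 | S_0.
Assume 6 | S_j, so S_j = 6t for some integer t.
Then S_{j+1} = -2S_j − 30 = -2·(6t) − 30 = 6(-2t − 5), so 6 | S_{j+1}.
So the property holds for j+1, and by induction 6 | S_m for all m ≥ 0.

6 | S_m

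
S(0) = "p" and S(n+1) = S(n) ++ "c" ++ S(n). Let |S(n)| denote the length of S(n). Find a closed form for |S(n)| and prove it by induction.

Claim: |S(n)| = 2^{n+1} − 1.

Base case: |S(0)| = 1, and 2^{0+1} − 1 = 1.
Assume |S(j)| = 2^{j+1} − 1.
Then |S(j+1)| = |S(j)| + 1 + |S(j)| = 2|S(j)| + 1 = 2(2^{j+1} − 1) + 1 = 2^{j+2} − 2 + 1 = 2^{j+2} − 1.
Hence |S(n)| = 2^{n+1} − 1 for every n ≥ 0, by induction.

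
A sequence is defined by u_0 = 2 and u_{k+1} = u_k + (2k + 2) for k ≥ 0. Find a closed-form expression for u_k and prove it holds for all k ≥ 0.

Claim: u_k = k^2 + k + 2.

Base case: u_0 = 2, and 0^2 + 0 + 2 = 2.
Assume u_j = j^2 + j + 2.
Then u_{j+1} = u_j + (2j + 2) = (j^2 + j + 2) + (2j + 2) = j^2 + 3j + 4,
and (j+1)^2 + (j+1) + 2 = j^2 + 3j + 4.
This completes the inductive step, so u_k = k^2 + k + 2 for all k ≥ 0.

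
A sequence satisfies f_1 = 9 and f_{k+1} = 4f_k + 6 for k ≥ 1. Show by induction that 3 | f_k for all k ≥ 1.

Base case: f_1 = 9 = 3·3, so 3 | f_1.
Assume 3 | f_m, so f_m = 3t for some integer t.
Then f_{m+1} = 4f_m + 6 = 4·(3t) + 6 = 3(4t + 2), so 3 | f_{m+1}.
Hence 3 | f_k for every k ≥ 1, by induction.

3 | f_k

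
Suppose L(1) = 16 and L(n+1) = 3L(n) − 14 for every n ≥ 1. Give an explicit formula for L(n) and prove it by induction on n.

Claim: L(n) = 3^{n+1} + 7.

Base case: L(1) = 16, and 3^{1+1} + 7 = 9 + 7 = 16.
Assume L(m) = 3^{m+1} + 7 for some m ≥ 1.
Then L(m+1) = 3L(m) − 14 = 3·(3^{m+1} + 7) − 14 = 3^{m+2} + 21 − 14 = 3^{m+2} + 7.
So the formula holds for m+1, and by induction L(n) = 3^{n+1} + 7 for all n ≥ 1.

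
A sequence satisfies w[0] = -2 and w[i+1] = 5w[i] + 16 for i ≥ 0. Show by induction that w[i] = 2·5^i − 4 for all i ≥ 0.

Base case: w[0] = -2, and 2·5^0 − 4 = 2 − 4 = -2.
Assume w[m] = 2·5^m − 4 for some m ≥ 0.
Then w[m+1] = 5w[m] + 16 = 5·(2·5^m − 4) + 16 = 10·5^m − 20 + 16 = 2·5^{m+1} − 4.
Hence w[i] = 2·5^i − 4 for every i ≥ 0, by induction.

w[i] = 2·5^i − 4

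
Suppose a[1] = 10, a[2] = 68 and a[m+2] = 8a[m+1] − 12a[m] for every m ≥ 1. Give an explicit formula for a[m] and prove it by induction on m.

Claim: a[m] = -2^m + 2·6^m.

Base cases: a[1] = 10 and -2^1 + 2·6^1 = 10; a[2] = 68 and -2^2 + 2·6^2 = 68.
Assume a[j] = -2^j + 2·6^j for all 1 ≤ j ≤ r, where r ≥ 2.
Then a[r+1] = 8a[r] − 12a[r−1] = 8·(-2^r + 2·6^r) − 12·(-2^{r−1} + 2·6^{r−1}) = -(8·2 − 12)2^{r−1} + 2·(8·6 − 12)6^{r−1} = -4·2^{r−1} + 72·6^{r−1} = -2^{r+1} + 2·6^{r+1}.
By strong induction, a[m] = -2^m + 2·6^m for all m ≥ 1.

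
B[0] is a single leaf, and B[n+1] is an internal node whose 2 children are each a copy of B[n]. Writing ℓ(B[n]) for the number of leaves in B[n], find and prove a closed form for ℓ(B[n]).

Claim: ℓ(B[n]) = 2^n.

Base case: ℓ(B[0]) = 1, and 2^0 = 1.
Assume ℓ(B[m]) = 2^m.
Then ℓ(B[m+1]) = 2·ℓ(B[m]) = 2·2^m = 2^{m+1}.
Hence ℓ(B[n]) = 2^n for every n ≥ 0, by induction.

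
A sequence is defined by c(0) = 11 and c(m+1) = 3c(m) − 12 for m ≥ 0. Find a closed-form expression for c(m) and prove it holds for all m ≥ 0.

Claim: c(m) = 5·3^m + 6.

Base case: c(0) = 11, and 5·3^0 + 6 = 5 + 6 = 11.
Assume c(j) = 5·3^j + 6 for some j ≥ 0.
Then c(j+1) = 3c(j) − 12 = 3·(5·3^j + 6) − 12 = 15·3^j + 18 − 12 = 5·3^{j+1} + 6.
By induction, c(m) = 5·3^m + 6 for all m ≥ 0.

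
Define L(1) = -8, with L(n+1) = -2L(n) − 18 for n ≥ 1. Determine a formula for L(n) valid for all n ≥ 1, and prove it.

Claim: L(n) = (-2)^n − 6.

Base case: L(1) = -8, and (-2)^1 − 6 = -2 − 6 = -8.
Assume L(m) = (-2)^m − 6 for some m ≥ 1.
Then L(m+1) = -2L(m) − 18 = -2·((-2)^m − 6) − 18 = -2·(-2)^m + 12 − 18 = (-2)^{m+1} − 6.
By induction, L(n) = (-2)^n − 6 for all n ≥ 1.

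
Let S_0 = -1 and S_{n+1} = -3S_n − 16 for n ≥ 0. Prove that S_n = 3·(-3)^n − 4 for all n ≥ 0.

Base case: S_0 = -1, and 3·(-3)^0 − 4 = 3 − 4 = -1.
Assume S_r = 3·(-3)^r − 4 for some r ≥ 0.
Then S_{r+1} = -3S_r − 16 = -3·(3·(-3)^r − 4) − 16 = -9·(-3)^r + 12 − 16 = 3·(-3)^{r+1} − 4.
This completes the inductive step, so S_n = 3·(-3)^n − 4 for all n ≥ 0.

S_n = 3·(-3)^n − 4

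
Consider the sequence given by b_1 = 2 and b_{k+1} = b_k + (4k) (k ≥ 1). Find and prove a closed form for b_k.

Claim: b_k = 2k^2 − 2k + 2.

Base case: b_1 = 2, and 2·1^2 − 2·1 + 2 = 2.
Assume b_r = 2r^2 − 2r + 2.
Then b_{r+1} = b_r + (4r) = (2r^2 − 2r + 2) + (4r) = 2r^2 + 2r + 2,
and 2·(r+1)^2 − 2·(r+1) + 2 = 2r^2 + 2r + 2.
By induction, b_k = 2k^2 − 2k + 2 for all k ≥ 1.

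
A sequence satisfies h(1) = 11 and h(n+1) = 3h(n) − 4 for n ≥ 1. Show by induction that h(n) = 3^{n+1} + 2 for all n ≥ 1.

Base case: h(1) = 11, and 3^{1+1} + 2 = 9 + 2 = 11.
Assume h(k) = 3^{k+1} + 2 for some k ≥ 1.
Then h(k+1) = 3h(k) − 4 = 3·(3^{k+1} + 2) − 4 = 3^{k+2} + 6 − 4 = 3^{k+2} + 2.
So the formula holds for k+1, and by induction h(n) = 3^{n+1} + 2 for all n ≥ 1.

h(n) = 3^{n+1} + 2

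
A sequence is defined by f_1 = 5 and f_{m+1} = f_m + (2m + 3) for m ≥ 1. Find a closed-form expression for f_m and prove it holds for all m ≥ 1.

Claim: f_m = m^2 + 2m + 2.

Base case: f_1 = 5, and 1^2 + 2·1 + 2 = 5.
Assume f_r = r^2 + 2r + 2.
Then f_{r+1} = f_r + (2r + 3) = (r^2 + 2r + 2) + (2r + 3) = r^2 + 4r + 5,
and (r+1)^2 + 2·(r+1) + 2 = r^2 + 4r + 5.
Hence f_m = m^2 + 2m + 2 for every m ≥ 1, by induction.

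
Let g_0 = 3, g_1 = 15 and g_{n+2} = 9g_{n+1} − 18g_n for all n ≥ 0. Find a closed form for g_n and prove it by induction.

Claim: g_n = 2·6^n + 3^n.

Base cases: g_0 = 3 and 2·6^0 + 3^0 = 3; g_1 = 15 and 2·6^1 + 3^1 = 15.
Assume g_j = 2·6^j + 3^j for all 0 ≤ j ≤ k, where k ≥ 1.
Then g_{k+1} = 9g_k − 18g_{k−1} = 9·(2·6^k + 3^k) − 18·(2·6^{k−1} + 3^{k−1}) = 2·(9·6 − 18)6^{k−1} + (9·3 − 18)3^{k−1} = 72·6^{k−1} + 9·3^{k−1} = 2·6^{k+1} + 3^{k+1}.
This completes the inductive step, so g_n = 2·6^n + 3^n for all n ≥ 0.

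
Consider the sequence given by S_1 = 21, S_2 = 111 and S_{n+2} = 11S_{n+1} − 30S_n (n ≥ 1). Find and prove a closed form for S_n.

Claim: S_n = 3·5^n + 6^n.

Base cases: S_1 = 21 and 3·5^1 + 6^1 = 21; S_2 = 111 and 3·5^2 + 6^2 = 111.
Assume S_j = 3·5^j + 6^j for all 1 ≤ j ≤ m, where m ≥ 2.
Then S_{m+1} = 11S_m − 30S_{m−1} = 11·(3·5^m + 6^m) − 30·(3·5^{m−1} + 6^{m−1}) = 3·(11·5 − 30)5^{m−1} + (11·6 − 30)6^{m−1} = 75·5^{m−1} + 36·6^{m−1} = 3·5^{m+1} + 6^{m+1}.
Hence S_n = 3·5^n + 6^n for every n ≥ 1, by strong induction.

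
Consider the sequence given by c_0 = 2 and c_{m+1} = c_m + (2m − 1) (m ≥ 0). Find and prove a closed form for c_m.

Claim: c_m = m^2 − 2m + 2.

Base case: c_0 = 2, and 0^2 − 2·0 + 2 = 2.
Assume c_k = k^2 − 2k + 2.
Then c_{k+1} = c_k + (2k − 1) = (k^2 − 2k + 2) + (2k − 1) = k^2 + 1,
and (k+1)^2 − 2·(k+1) + 2 = k^2 + 1.
This completes the inductive step, so c_m = m^2 − 2m + 2 for all m ≥ 0.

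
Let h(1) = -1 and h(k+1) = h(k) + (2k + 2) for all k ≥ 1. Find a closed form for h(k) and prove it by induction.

Claim: h(k) = k^2 + k − 3.

Base case: h(1) = -1, and 1^2 + 1 − 3 = -1.
Assume h(r) = r^2 + r − 3.
Then h(r+1) = h(r) + (2r + 2) = (r^2 + r − 3) + (2r + 2) = r^2 + 3r − 1,
and (r+1)^2 + (r+1) − 3 = r^2 + 3r − 1.
This completes the inductive step, so h(k) = k^2 + k − 3 for all k ≥ 1.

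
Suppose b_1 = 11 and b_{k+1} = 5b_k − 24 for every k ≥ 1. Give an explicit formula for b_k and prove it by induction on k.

Claim: b_k = 5^k + 6.

Base case: b_1 = 11, and 5^1 + 6 = 5 + 6 = 11.
Assume b_r = 5^r + 6 for some r ≥ 1.
Then b_{r+1} = 5b_r − 24 = 5·(5^r + 6) − 24 = 5^{r+1} + 30 − 24 = 5^{r+1} + 6.
By induction, b_k = 5^k + 6 for all k ≥ 1.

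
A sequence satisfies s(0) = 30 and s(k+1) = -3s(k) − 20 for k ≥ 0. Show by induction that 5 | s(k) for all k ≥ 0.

Base case: s(0) = 30 = 5·6, so 5 | s(0).
Assume 5 | s(r), so s(r) = 5t for some integer t.
Then s(r+1) = -3s(r) − 20 = -3·(5t) − 20 = 5(-3t − 4), so 5 | s(r+1).
This completes the inductive step, so 5 | s(k) for all k ≥ 0.

5 | s(k)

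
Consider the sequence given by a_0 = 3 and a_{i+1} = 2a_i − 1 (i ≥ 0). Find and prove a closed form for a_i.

Claim: a_i = 2^{i+1} + 1.

Base case: a_0 = 3, and 2^{0+1} + 1 = 2 + 1 = 3.
Assume a_k = 2^{k+1} + 1 for some k ≥ 0.
Then a_{k+1} = 2a_k − 1 = 2·(2^{k+1} + 1) − 1 = 2^{k+2} + 2 − 1 = 2^{k+2} + 1.
So the formula holds for k+1, and by induction a_i = 2^{i+1} + 1 for all i ≥ 0.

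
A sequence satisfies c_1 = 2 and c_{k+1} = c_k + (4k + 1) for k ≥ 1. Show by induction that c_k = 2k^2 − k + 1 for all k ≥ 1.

Base case: c_1 = 2, and 2·1^2 − 1 + 1 = 2.
Assume c_j = 2j^2 − j + 1.
Then c_{j+1} = c_j + (4j + 1) = (2j^2 − j + 1) + (4j + 1) = 2j^2 + 3j + 2,
and 2·(j+1)^2 − (j+1) + 1 = 2j^2 + 3j + 2.
By induction, c_k = 2k^2 − k + 1 for all k ≥ 1.

c_k = 2k^2 − k + 1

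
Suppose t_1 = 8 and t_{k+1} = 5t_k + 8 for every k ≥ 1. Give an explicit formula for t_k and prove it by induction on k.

Claim: t_k = 2·5^k − 2.

Base case: t_1 = 8, and 2·5^1 − 2 = 10 − 2 = 8.
Assume t_j = 2·5^j − 2 for some j ≥ 1.
Then t_{j+1} = 5t_j + 8 = 5·(2·5^j − 2) + 8 = 10·5^j − 10 + 8 = 2·5^{j+1} − 2.
Hence t_k = 2·5^k − 2 for every k ≥ 1, by induction.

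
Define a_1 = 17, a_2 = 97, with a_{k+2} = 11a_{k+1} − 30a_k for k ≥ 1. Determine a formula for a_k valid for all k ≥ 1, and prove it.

Claim: a_k = 2·6^k + 5^k.

Base cases: a_1 = 17 and 2·6^1 + 5^1 = 17; a_2 = 97 and 2·6^2 + 5^2 = 97.
Assume a_j = 2·6^j + 5^j for all 1 ≤ j ≤ m, where m ≥ 2.
Then a_{m+1} = 11a_m − 30a_{m−1} = 11·(2·6^m + 5^m) − 30·(2·6^{m−1} + 5^{m−1}) = 2·(11·6 − 30)6^{m−1} + (11·5 − 30)5^{m−1} = 72·6^{m−1} + 25·5^{m−1} = 2·6^{m+1} + 5^{m+1}.
This completes the inductive step, so a_k = 2·6^k + 5^k for all k ≥ 1.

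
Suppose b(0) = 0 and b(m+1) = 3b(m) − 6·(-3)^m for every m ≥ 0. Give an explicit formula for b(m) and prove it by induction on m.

Claim: b(m) = -3^m + (-3)^m.

Base case: b(0) = 0, and -3^0 + (-3)^0 = -1 + 1 = 0.
Assume b(k) = -3^k + (-3)^k for some k ≥ 0.
Then b(k+1) = 3b(k) − 6·(-3)^k = 3·(-3^k + (-3)^k) − 6·(-3)^k = -3^{k+1} + 3·(-3)^k − 6·(-3)^k = -3^{k+1} − 3·(-3)^k = -3^{k+1} + (-3)^{k+1}.
So the formula holds for k+1, and by induction b(m) = -3^m + (-3)^m for all m ≥ 0.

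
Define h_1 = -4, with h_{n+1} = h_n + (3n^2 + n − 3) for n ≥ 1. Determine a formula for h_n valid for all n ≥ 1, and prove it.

Claim: h_n = n^3 − n^2 − 3n − 1.

Base case: h_1 = -4, and 1^3 − 1^2 − 3·1 − 1 = -4.
Assume h_k = k^3 − k^2 − 3k − 1.
Then h_{k+1} = h_k + (3k^2 + k − 3) = (k^3 − k^2 − 3k − 1) + (3k^2 + k − 3) = k^3 + 2k^2 − 2k − 4,
and (k+1)^3 − (k+1)^2 − 3·(k+1) − 1 = k^3 + 2k^2 − 2k − 4.
Hence h_n = n^3 − n^2 − 3n − 1 for every n ≥ 1, by induction.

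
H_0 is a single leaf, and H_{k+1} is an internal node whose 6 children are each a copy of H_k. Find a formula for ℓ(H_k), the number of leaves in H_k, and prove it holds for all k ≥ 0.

Claim: ℓ(H_k) = 6^k.

Base case: ℓ(H_0) = 1, and 6^0 = 1.
Assume ℓ(H_m) = 6^m.
Then ℓ(H_{m+1}) = 6·ℓ(H_m) = 6·6^m = 6^{m+1}.
Hence ℓ(H_k) = 6^k for every k ≥ 0, by induction.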